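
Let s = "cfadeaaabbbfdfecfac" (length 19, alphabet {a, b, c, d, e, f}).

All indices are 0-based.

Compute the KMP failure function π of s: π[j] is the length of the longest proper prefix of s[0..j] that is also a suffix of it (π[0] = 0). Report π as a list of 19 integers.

[0, 0, 0, 0, 0, 0, 0, 0, 0, 0, 0, 0, 0, 0, 0, 1, 2, 3, 1]

π[0] = 0
j=1 s[j]='f': π[1]=0 (border '')
j=2 s[j]='a': π[2]=0 (border '')
j=3 s[j]='d': π[3]=0 (border '')
j=4 s[j]='e': π[4]=0 (border '')
j=5 s[j]='a': π[5]=0 (border '')
j=6 s[j]='a': π[6]=0 (border '')
j=7 s[j]='a': π[7]=0 (border '')
j=8 s[j]='b': π[8]=0 (border '')
j=9 s[j]='b': π[9]=0 (border '')
j=10 s[j]='b': π[10]=0 (border '')
j=11 s[j]='f': π[11]=0 (border '')
j=12 s[j]='d': π[12]=0 (border '')
j=13 s[j]='f': π[13]=0 (border '')
j=14 s[j]='e': π[14]=0 (border '')
j=15 s[j]='c': π[15]=1 (border 'c')
j=16 s[j]='f': π[16]=2 (border 'cf')
j=17 s[j]='a': π[17]=3 (border 'cfa')
j=18 s[j]='c': k: 3→0; π[18]=1 (border 'c')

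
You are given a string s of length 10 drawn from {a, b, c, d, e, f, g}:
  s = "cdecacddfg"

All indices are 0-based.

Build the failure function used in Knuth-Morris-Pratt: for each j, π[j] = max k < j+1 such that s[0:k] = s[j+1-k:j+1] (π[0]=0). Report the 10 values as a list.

[0, 0, 0, 1, 0, 1, 2, 0, 0, 0]

π[0] = 0
j=1 s[j]='d': π[1]=0 (border '')
j=2 s[j]='e': π[2]=0 (border '')
j=3 s[j]='c': π[3]=1 (border 'c')
j=4 s[j]='a': k: 1→0; π[4]=0 (border '')
j=5 s[j]='c': π[5]=1 (border 'c')
j=6 s[j]='d': π[6]=2 (border 'cd')
j=7 s[j]='d': k: 2→0; π[7]=0 (border '')
j=8 s[j]='f': π[8]=0 (border '')
j=9 s[j]='g': π[9]=0 (border '')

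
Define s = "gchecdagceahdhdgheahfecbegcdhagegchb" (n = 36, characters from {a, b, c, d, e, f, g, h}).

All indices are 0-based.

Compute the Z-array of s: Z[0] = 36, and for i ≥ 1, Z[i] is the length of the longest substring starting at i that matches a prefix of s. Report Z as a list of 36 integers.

Z[0]=36
i=1: fresh scan; Z[1]=0
i=2: fresh scan; Z[2]=0
i=3: fresh scan; Z[3]=0
i=4: fresh scan; Z[4]=0
i=5: fresh scan; Z[5]=0
i=6: fresh scan; Z[6]=0
i=7: fresh scan; Z[7]=2 grow→box=[7,9)
i=8: min(r-i=1, Z[1]=0)=0; Z[8]=0
i=9: fresh scan; Z[9]=0
i=10: fresh scan; Z[10]=0
i=11: fresh scan; Z[11]=0
i=12: fresh scan; Z[12]=0
i=13: fresh scan; Z[13]=0
i=14: fresh scan; Z[14]=0
i=15: fresh scan; Z[15]=1 grow→box=[15,16)
i=16: fresh scan; Z[16]=0
i=17: fresh scan; Z[17]=0
i=18: fresh scan; Z[18]=0
i=19: fresh scan; Z[19]=0
i=20: fresh scan; Z[20]=0
i=21: fresh scan; Z[21]=0
i=22: fresh scan; Z[22]=0
i=23: fresh scan; Z[23]=0
i=24: fresh scan; Z[24]=0
i=25: fresh scan; Z[25]=2 grow→box=[25,27)
i=26: min(r-i=1, Z[1]=0)=0; Z[26]=0
i=27: fresh scan; Z[27]=0
i=28: fresh scan; Z[28]=0
i=29: fresh scan; Z[29]=0
i=30: fresh scan; Z[30]=1 grow→box=[30,31)
i=31: fresh scan; Z[31]=0
i=32: fresh scan; Z[32]=3 grow→box=[32,35)
i=33: min(r-i=2, Z[1]=0)=0; Z[33]=0
i=34: min(r-i=1, Z[2]=0)=0; Z[34]=0
i=35: fresh scan; Z[35]=0

[36, 0, 0, 0, 0, 0, 0, 2, 0, 0, 0, 0, 0, 0, 0, 1, 0, 0, 0, 0, 0, 0, 0, 0, 0, 2, 0, 0, 0, 0, 1, 0, 3, 0, 0, 0]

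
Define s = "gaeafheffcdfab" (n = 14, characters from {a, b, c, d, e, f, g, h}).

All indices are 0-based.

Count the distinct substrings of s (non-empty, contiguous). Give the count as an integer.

rank→(start, suffix):
  0 → (12, 'ab')
  1 → (1, 'aeafheffcdfab')
  2 → (3, 'afheffcdfab')
  3 → (13, 'b')
  4 → (9, 'cdfab')
  5 → (10, 'dfab')
  6 → (2, 'eafheffcdfab')
  7 → (6, 'effcdfab')
  8 → (11, 'fab')
  9 → (8, 'fcdfab')
  10 → (7, 'ffcdfab')
  11 → (4, 'fheffcdfab')
  12 → (0, 'gaeafheffcdfab')
  13 → (5, 'heffcdfab')

SA = [12, 1, 3, 13, 9, 10, 2, 6, 11, 8, 7, 4, 0, 5]
rank  pair      lcp
   1  s[12:],s[1:]  1  'a'
   2  s[1:],s[3:]  1  'a'
   3  s[3:],s[13:]  0  ''
   4  s[13:],s[9:]  0  ''
   5  s[9:],s[10:]  0  ''
   6  s[10:],s[2:]  0  ''
   7  s[2:],s[6:]  1  'e'
   8  s[6:],s[11:]  0  ''
   9  s[11:],s[8:]  1  'f'
  10  s[8:],s[7:]  1  'f'
  11  s[7:],s[4:]  1  'f'
  12  s[4:],s[0:]  0  ''
  13  s[0:],s[5:]  0  ''

n(n+1)/2 = 14·15/2 = 105
Σ LCP = 0 + 1 + 1 + 0 + 0 + 0 + 0 + 1 + 0 + 1 + 1 + 1 + 0 + 0 = 6
distinct = 105 − 6 = 99

99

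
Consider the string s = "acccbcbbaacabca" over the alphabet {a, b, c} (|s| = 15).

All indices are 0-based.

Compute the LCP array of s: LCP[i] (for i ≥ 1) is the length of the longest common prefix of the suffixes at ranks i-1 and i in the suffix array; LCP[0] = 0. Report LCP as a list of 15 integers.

rank→(start, suffix):
  0 → (14, 'a')
  1 → (8, 'aacabca')
  2 → (11, 'abca')
  3 → (9, 'acabca')
  4 → (0, 'acccbcbbaacabca')
  5 → (7, 'baacabca')
  6 → (6, 'bbaacabca')
  7 → (12, 'bca')
  8 → (4, 'bcbbaacabca')
  9 → (13, 'ca')
  10 → (10, 'cabca')
  11 → (5, 'cbbaacabca')
  12 → (3, 'cbcbbaacabca')
  13 → (2, 'ccbcbbaacabca')
  14 → (1, 'cccbcbbaacabca')

SA = [14, 8, 11, 9, 0, 7, 6, 12, 4, 13, 10, 5, 3, 2, 1]
i: (SA[i-1],SA[i]) lcp shared
  1: (14,8) 1 'a'
  2: (8,11) 1 'a'
  3: (11,9) 1 'a'
  4: (9,0) 2 'ac'
  5: (0,7) 0 ''
  6: (7,6) 1 'b'
  7: (6,12) 1 'b'
  8: (12,4) 2 'bc'
  9: (4,13) 0 ''
  10: (13,10) 2 'ca'
  11: (10,5) 1 'c'
  12: (5,3) 2 'cb'
  13: (3,2) 1 'c'
  14: (2,1) 2 'cc'

[0, 1, 1, 1, 2, 0, 1, 1, 2, 0, 2, 1, 2, 1, 2]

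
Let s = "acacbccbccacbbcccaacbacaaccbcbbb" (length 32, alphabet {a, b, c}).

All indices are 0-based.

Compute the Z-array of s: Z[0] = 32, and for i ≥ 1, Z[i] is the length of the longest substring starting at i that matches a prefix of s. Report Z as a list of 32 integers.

[32, 0, 2, 0, 0, 0, 0, 0, 0, 0, 2, 0, 0, 0, 0, 0, 0, 1, 2, 0, 0, 3, 0, 1, 2, 0, 0, 0, 0, 0, 0, 0]

Z[0]=32
i=1: i≥r, start 0; Z[1]=0
i=2: i≥r, start 0; Z[2]=2 scan→box=[2,4)
i=3: min(r-i=1, Z[1]=0)=0; Z[3]=0
i=4: i≥r, start 0; Z[4]=0
i=5: i≥r, start 0; Z[5]=0
i=6: i≥r, start 0; Z[6]=0
i=7: i≥r, start 0; Z[7]=0
i=8: i≥r, start 0; Z[8]=0
i=9: i≥r, start 0; Z[9]=0
i=10: i≥r, start 0; Z[10]=2 scan→box=[10,12)
i=11: min(r-i=1, Z[1]=0)=0; Z[11]=0
i=12: i≥r, start 0; Z[12]=0
i=13: i≥r, start 0; Z[13]=0
i=14: i≥r, start 0; Z[14]=0
i=15: i≥r, start 0; Z[15]=0
i=16: i≥r, start 0; Z[16]=0
i=17: i≥r, start 0; Z[17]=1 scan→box=[17,18)
i=18: i≥r, start 0; Z[18]=2 scan→box=[18,20)
i=19: min(r-i=1, Z[1]=0)=0; Z[19]=0
i=20: i≥r, start 0; Z[20]=0
i=21: i≥r, start 0; Z[21]=3 scan→box=[21,24)
i=22: min(r-i=2, Z[1]=0)=0; Z[22]=0
i=23: min(r-i=1, Z[2]=2)=1; Z[23]=1
i=24: i≥r, start 0; Z[24]=2 scan→box=[24,26)
i=25: min(r-i=1, Z[1]=0)=0; Z[25]=0
i=26: i≥r, start 0; Z[26]=0
i=27: i≥r, start 0; Z[27]=0
i=28: i≥r, start 0; Z[28]=0
i=29: i≥r, start 0; Z[29]=0
i=30: i≥r, start 0; Z[30]=0
i=31: i≥r, start 0; Z[31]=0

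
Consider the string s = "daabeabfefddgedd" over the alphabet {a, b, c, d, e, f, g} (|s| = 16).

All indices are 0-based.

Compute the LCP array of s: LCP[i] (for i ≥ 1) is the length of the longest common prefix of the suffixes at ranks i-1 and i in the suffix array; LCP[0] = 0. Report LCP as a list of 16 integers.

[0, 1, 2, 0, 1, 0, 1, 1, 2, 1, 0, 1, 1, 0, 1, 0]

sorted suffixes:
  #0 SA[0]=1  'aabeabfefddgedd'
  #1 SA[1]=2  'abeabfefddgedd'
  #2 SA[2]=5  'abfefddgedd'
  #3 SA[3]=3  'beabfefddgedd'
  #4 SA[4]=6  'bfefddgedd'
  #5 SA[5]=15  'd'
  #6 SA[6]=0  'daabeabfefddgedd'
  #7 SA[7]=14  'dd'
  #8 SA[8]=10  'ddgedd'
  #9 SA[9]=11  'dgedd'
  #10 SA[10]=4  'eabfefddgedd'
  #11 SA[11]=13  'edd'
  #12 SA[12]=8  'efddgedd'
  #13 SA[13]=9  'fddgedd'
  #14 SA[14]=7  'fefddgedd'
  #15 SA[15]=12  'gedd'

SA = [1, 2, 5, 3, 6, 15, 0, 14, 10, 11, 4, 13, 8, 9, 7, 12]
rank  pair      lcp
   1  s[1:],s[2:]  1  'a'
   2  s[2:],s[5:]  2  'ab'
   3  s[5:],s[3:]  0  ''
   4  s[3:],s[6:]  1  'b'
   5  s[6:],s[15:]  0  ''
   6  s[15:],s[0:]  1  'd'
   7  s[0:],s[14:]  1  'd'
   8  s[14:],s[10:]  2  'dd'
   9  s[10:],s[11:]  1  'd'
  10  s[11:],s[4:]  0  ''
  11  s[4:],s[13:]  1  'e'
  12  s[13:],s[8:]  1  'e'
  13  s[8:],s[9:]  0  ''
  14  s[9:],s[7:]  1  'f'
  15  s[7:],s[12:]  0  ''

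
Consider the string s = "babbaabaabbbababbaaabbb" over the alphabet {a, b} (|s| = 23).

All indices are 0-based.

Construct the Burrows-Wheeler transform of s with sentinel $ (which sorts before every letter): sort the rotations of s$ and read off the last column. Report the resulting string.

rank  rotation                  last
    0  $babbaabaabbbababbaaabbb  b
    1  aaabbb$babbaabaabbbababb  b
    2  aabaabbbababbaaabbb$babb  b
    3  aabbb$babbaabaabbbababba  a
    4  aabbbababbaaabbb$babbaab  b
    5  abaabbbababbaaabbb$babba  a
    6  ababbaaabbb$babbaabaabbb  b
    7  abbaaabbb$babbaabaabbbab  b
    8  abbaabaabbbababbaaabbb$b  b
    9  abbb$babbaabaabbbababbaa  a
   10  abbbababbaaabbb$babbaaba  a
   11  b$babbaabaabbbababbaaabb  b
   12  baaabbb$babbaabaabbbabab  b
   13  baabaabbbababbaaabbb$bab  b
   14  baabbbababbaaabbb$babbaa  a
   15  bababbaaabbb$babbaabaabb  b
   16  babbaaabbb$babbaabaabbba  a
   17  babbaabaabbbababbaaabbb$  $
   18  bb$babbaabaabbbababbaaab  b
   19  bbaaabbb$babbaabaabbbaba  a
   20  bbaabaabbbababbaaabbb$ba  a
   21  bbababbaaabbb$babbaabaab  b
   22  bbb$babbaabaabbbababbaaa  a
   23  bbbababbaaabbb$babbaabaa  a

bbbababbbaabbbaba$baabaa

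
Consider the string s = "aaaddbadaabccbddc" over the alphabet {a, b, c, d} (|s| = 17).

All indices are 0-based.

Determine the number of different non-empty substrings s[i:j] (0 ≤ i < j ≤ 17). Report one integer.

136

rank | idx | suffix
   0 |   0 | aaaddbadaabccbddc
   1 |   8 | aabccbddc
   2 |   1 | aaddbadaabccbddc
   3 |   9 | abccbddc
   4 |   6 | adaabccbddc
   5 |   2 | addbadaabccbddc
   6 |   5 | badaabccbddc
   7 |  10 | bccbddc
   8 |  13 | bddc
   9 |  16 | c
  10 |  12 | cbddc
  11 |  11 | ccbddc
  12 |   7 | daabccbddc
  13 |   4 | dbadaabccbddc
  14 |  15 | dc
  15 |   3 | ddbadaabccbddc
  16 |  14 | ddc

SA = [0, 8, 1, 9, 6, 2, 5, 10, 13, 16, 12, 11, 7, 4, 15, 3, 14]
[i] adj suffixes → lcp
  [1] 0/8 → 2 ('aa')
  [2] 8/1 → 2 ('aa')
  [3] 1/9 → 1 ('a')
  [4] 9/6 → 1 ('a')
  [5] 6/2 → 2 ('ad')
  [6] 2/5 → 0 ('')
  [7] 5/10 → 1 ('b')
  [8] 10/13 → 1 ('b')
  [9] 13/16 → 0 ('')
  [10] 16/12 → 1 ('c')
  [11] 12/11 → 1 ('c')
  [12] 11/7 → 0 ('')
  [13] 7/4 → 1 ('d')
  [14] 4/15 → 1 ('d')
  [15] 15/3 → 1 ('d')
  [16] 3/14 → 2 ('dd')

n(n+1)/2 = 17·18/2 = 153
Σ LCP = 0 + 2 + 2 + 1 + 1 + 2 + 0 + 1 + 1 + 0 + 1 + 1 + 0 + 1 + 1 + 1 + 2 = 17
distinct = 153 − 17 = 136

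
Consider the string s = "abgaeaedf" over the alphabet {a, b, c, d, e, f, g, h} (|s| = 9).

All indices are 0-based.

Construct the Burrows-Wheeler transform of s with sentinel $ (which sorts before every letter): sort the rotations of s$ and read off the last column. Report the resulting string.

f$geaeaadb

rank  rotation    last
    0  $abgaeaedf  f
    1  abgaeaedf$  $
    2  aeaedf$abg  g
    3  aedf$abgae  e
    4  bgaeaedf$a  a
    5  df$abgaeae  e
    6  eaedf$abga  a
    7  edf$abgaea  a
    8  f$abgaeaed  d
    9  gaeaedf$ab  b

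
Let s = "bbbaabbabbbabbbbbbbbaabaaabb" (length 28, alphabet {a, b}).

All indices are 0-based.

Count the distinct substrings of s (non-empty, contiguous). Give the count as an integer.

315

sorted suffixes:
  #0 SA[0]=23  'aaabb'
  #1 SA[1]=20  'aabaaabb'
  #2 SA[2]=24  'aabb'
  #3 SA[3]=3  'aabbabbbabbbbbbbbaabaaabb'
  #4 SA[4]=21  'abaaabb'
  #5 SA[5]=25  'abb'
  #6 SA[6]=4  'abbabbbabbbbbbbbaabaaabb'
  #7 SA[7]=7  'abbbabbbbbbbbaabaaabb'
  #8 SA[8]=11  'abbbbbbbbaabaaabb'
  #9 SA[9]=27  'b'
  #10 SA[10]=22  'baaabb'
  #11 SA[11]=19  'baabaaabb'
  #12 SA[12]=2  'baabbabbbabbbbbbbbaabaaabb'
  #13 SA[13]=6  'babbbabbbbbbbbaabaaabb'
  #14 SA[14]=10  'babbbbbbbbaabaaabb'
  #15 SA[15]=26  'bb'
  #16 SA[16]=18  'bbaabaaabb'
  #17 SA[17]=1  'bbaabbabbbabbbbbbbbaabaaabb'
  #18 SA[18]=5  'bbabbbabbbbbbbbaabaaabb'
  #19 SA[19]=9  'bbabbbbbbbbaabaaabb'
  #20 SA[20]=17  'bbbaabaaabb'
  #21 SA[21]=0  'bbbaabbabbbabbbbbbbbaabaaabb'
  #22 SA[22]=8  'bbbabbbbbbbbaabaaabb'
  #23 SA[23]=16  'bbbbaabaaabb'
  #24 SA[24]=15  'bbbbbaabaaabb'
  #25 SA[25]=14  'bbbbbbaabaaabb'
  #26 SA[26]=13  'bbbbbbbaabaaabb'
  #27 SA[27]=12  'bbbbbbbbaabaaabb'

SA = [23, 20, 24, 3, 21, 25, 4, 7, 11, 27, 22, 19, 2, 6, 10, 26, 18, 1, 5, 9, 17, 0, 8, 16, 15, 14, 13, 12]
[i] adj suffixes → lcp
  [1] 23/20 → 2 ('aa')
  [2] 20/24 → 3 ('aab')
  [3] 24/3 → 4 ('aabb')
  [4] 3/21 → 1 ('a')
  [5] 21/25 → 2 ('ab')
  [6] 25/4 → 3 ('abb')
  [7] 4/7 → 3 ('abb')
  [8] 7/11 → 4 ('abbb')
  [9] 11/27 → 0 ('')
  [10] 27/22 → 1 ('b')
  [11] 22/19 → 3 ('baa')
  [12] 19/2 → 4 ('baab')
  [13] 2/6 → 2 ('ba')
  [14] 6/10 → 5 ('babbb')
  [15] 10/26 → 1 ('b')
  [16] 26/18 → 2 ('bb')
  [17] 18/1 → 5 ('bbaab')
  [18] 1/5 → 3 ('bba')
  [19] 5/9 → 6 ('bbabbb')
  [20] 9/17 → 2 ('bb')
  [21] 17/0 → 6 ('bbbaab')
  [22] 0/8 → 4 ('bbba')
  [23] 8/16 → 3 ('bbb')
  [24] 16/15 → 4 ('bbbb')
  [25] 15/14 → 5 ('bbbbb')
  [26] 14/13 → 6 ('bbbbbb')
  [27] 13/12 → 7 ('bbbbbbb')

n(n+1)/2 = 28·29/2 = 406
Σ LCP = 0 + 2 + 3 + 4 + 1 + 2 + 3 + 3 + 4 + 0 + 1 + 3 + 4 + 2 + 5 + 1 + 2 + 5 + 3 + 6 + 2 + 6 + 4 + 3 + 4 + 5 + 6 + 7 = 91
distinct = 406 − 91 = 315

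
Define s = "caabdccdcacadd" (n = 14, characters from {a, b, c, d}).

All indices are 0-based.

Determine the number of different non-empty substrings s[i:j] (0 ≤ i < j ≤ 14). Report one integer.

rank | idx | suffix
   0 |   1 | aabdccdcacadd
   1 |   2 | abdccdcacadd
   2 |   9 | acadd
   3 |  11 | add
   4 |   3 | bdccdcacadd
   5 |   0 | caabdccdcacadd
   6 |   8 | cacadd
   7 |  10 | cadd
   8 |   5 | ccdcacadd
   9 |   6 | cdcacadd
  10 |  13 | d
  11 |   7 | dcacadd
  12 |   4 | dccdcacadd
  13 |  12 | dd

SA = [1, 2, 9, 11, 3, 0, 8, 10, 5, 6, 13, 7, 4, 12]
[i] adj suffixes → lcp
  [1] 1/2 → 1 ('a')
  [2] 2/9 → 1 ('a')
  [3] 9/11 → 1 ('a')
  [4] 11/3 → 0 ('')
  [5] 3/0 → 0 ('')
  [6] 0/8 → 2 ('ca')
  [7] 8/10 → 2 ('ca')
  [8] 10/5 → 1 ('c')
  [9] 5/6 → 1 ('c')
  [10] 6/13 → 0 ('')
  [11] 13/7 → 1 ('d')
  [12] 7/4 → 2 ('dc')
  [13] 4/12 → 1 ('d')

n(n+1)/2 = 14·15/2 = 105
Σ LCP = 0 + 1 + 1 + 1 + 0 + 0 + 2 + 2 + 1 + 1 + 0 + 1 + 2 + 1 = 13
distinct = 105 − 13 = 92

92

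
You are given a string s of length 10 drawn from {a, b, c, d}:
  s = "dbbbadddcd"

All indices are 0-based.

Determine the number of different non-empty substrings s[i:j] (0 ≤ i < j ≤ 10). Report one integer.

47

rank→(start, suffix):
  0 → (4, 'adddcd')
  1 → (3, 'badddcd')
  2 → (2, 'bbadddcd')
  3 → (1, 'bbbadddcd')
  4 → (8, 'cd')
  5 → (9, 'd')
  6 → (0, 'dbbbadddcd')
  7 → (7, 'dcd')
  8 → (6, 'ddcd')
  9 → (5, 'dddcd')

SA = [4, 3, 2, 1, 8, 9, 0, 7, 6, 5]
i: (SA[i-1],SA[i]) lcp shared
  1: (4,3) 0 ''
  2: (3,2) 1 'b'
  3: (2,1) 2 'bb'
  4: (1,8) 0 ''
  5: (8,9) 0 ''
  6: (9,0) 1 'd'
  7: (0,7) 1 'd'
  8: (7,6) 1 'd'
  9: (6,5) 2 'dd'

n(n+1)/2 = 10·11/2 = 55
Σ LCP = 0 + 0 + 1 + 2 + 0 + 0 + 1 + 1 + 1 + 2 = 8
distinct = 55 − 8 = 47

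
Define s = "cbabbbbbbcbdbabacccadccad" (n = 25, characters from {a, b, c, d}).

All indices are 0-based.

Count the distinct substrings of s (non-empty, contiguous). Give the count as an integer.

282

sorted suffixes:
  #0 SA[0]=13  'abacccadccad'
  #1 SA[1]=2  'abbbbbbcbdbabacccadccad'
  #2 SA[2]=15  'acccadccad'
  #3 SA[3]=23  'ad'
  #4 SA[4]=19  'adccad'
  #5 SA[5]=12  'babacccadccad'
  #6 SA[6]=1  'babbbbbbcbdbabacccadccad'
  #7 SA[7]=14  'bacccadccad'
  #8 SA[8]=3  'bbbbbbcbdbabacccadccad'
  #9 SA[9]=4  'bbbbbcbdbabacccadccad'
  #10 SA[10]=5  'bbbbcbdbabacccadccad'
  #11 SA[11]=6  'bbbcbdbabacccadccad'
  #12 SA[12]=7  'bbcbdbabacccadccad'
  #13 SA[13]=8  'bcbdbabacccadccad'
  #14 SA[14]=10  'bdbabacccadccad'
  #15 SA[15]=22  'cad'
  #16 SA[16]=18  'cadccad'
  #17 SA[17]=0  'cbabbbbbbcbdbabacccadccad'
  #18 SA[18]=9  'cbdbabacccadccad'
  #19 SA[19]=21  'ccad'
  #20 SA[20]=17  'ccadccad'
  #21 SA[21]=16  'cccadccad'
  #22 SA[22]=24  'd'
  #23 SA[23]=11  'dbabacccadccad'
  #24 SA[24]=20  'dccad'

SA = [13, 2, 15, 23, 19, 12, 1, 14, 3, 4, 5, 6, 7, 8, 10, 22, 18, 0, 9, 21, 17, 16, 24, 11, 20]
[i] adj suffixes → lcp
  [1] 13/2 → 2 ('ab')
  [2] 2/15 → 1 ('a')
  [3] 15/23 → 1 ('a')
  [4] 23/19 → 2 ('ad')
  [5] 19/12 → 0 ('')
  [6] 12/1 → 3 ('bab')
  [7] 1/14 → 2 ('ba')
  [8] 14/3 → 1 ('b')
  [9] 3/4 → 5 ('bbbbb')
  [10] 4/5 → 4 ('bbbb')
  [11] 5/6 → 3 ('bbb')
  [12] 6/7 → 2 ('bb')
  [13] 7/8 → 1 ('b')
  [14] 8/10 → 1 ('b')
  [15] 10/22 → 0 ('')
  [16] 22/18 → 3 ('cad')
  [17] 18/0 → 1 ('c')
  [18] 0/9 → 2 ('cb')
  [19] 9/21 → 1 ('c')
  [20] 21/17 → 4 ('ccad')
  [21] 17/16 → 2 ('cc')
  [22] 16/24 → 0 ('')
  [23] 24/11 → 1 ('d')
  [24] 11/20 → 1 ('d')

n(n+1)/2 = 25·26/2 = 325
Σ LCP = 0 + 2 + 1 + 1 + 2 + 0 + 3 + 2 + 1 + 5 + 4 + 3 + 2 + 1 + 1 + 0 + 3 + 1 + 2 + 1 + 4 + 2 + 0 + 1 + 1 = 43
distinct = 325 − 43 = 282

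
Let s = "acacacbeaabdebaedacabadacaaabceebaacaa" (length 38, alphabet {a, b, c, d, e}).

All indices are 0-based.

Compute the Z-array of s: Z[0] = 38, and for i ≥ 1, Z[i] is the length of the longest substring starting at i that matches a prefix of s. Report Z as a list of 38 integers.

Z[0]=38
i=1: outside box; Z[1]=0
i=2: outside box; Z[2]=4 scan→box=[2,6)
i=3: min(r-i=3, Z[1]=0)=0; Z[3]=0
i=4: min(r-i=2, Z[2]=4)=2; Z[4]=2
i=5: min(r-i=1, Z[3]=0)=0; Z[5]=0
i=6: outside box; Z[6]=0
i=7: outside box; Z[7]=0
i=8: outside box; Z[8]=1 scan→box=[8,9)
i=9: outside box; Z[9]=1 scan→box=[9,10)
i=10: outside box; Z[10]=0
i=11: outside box; Z[11]=0
i=12: outside box; Z[12]=0
i=13: outside box; Z[13]=0
i=14: outside box; Z[14]=1 scan→box=[14,15)
i=15: outside box; Z[15]=0
i=16: outside box; Z[16]=0
i=17: outside box; Z[17]=3 scan→box=[17,20)
i=18: min(r-i=2, Z[1]=0)=0; Z[18]=0
i=19: min(r-i=1, Z[2]=4)=1; Z[19]=1
i=20: outside box; Z[20]=0
i=21: outside box; Z[21]=1 scan→box=[21,22)
i=22: outside box; Z[22]=0
i=23: outside box; Z[23]=3 scan→box=[23,26)
i=24: min(r-i=2, Z[1]=0)=0; Z[24]=0
i=25: min(r-i=1, Z[2]=4)=1; Z[25]=1
i=26: outside box; Z[26]=1 scan→box=[26,27)
i=27: outside box; Z[27]=1 scan→box=[27,28)
i=28: outside box; Z[28]=0
i=29: outside box; Z[29]=0
i=30: outside box; Z[30]=0
i=31: outside box; Z[31]=0
i=32: outside box; Z[32]=0
i=33: outside box; Z[33]=1 scan→box=[33,34)
i=34: outside box; Z[34]=3 scan→box=[34,37)
i=35: min(r-i=2, Z[1]=0)=0; Z[35]=0
i=36: min(r-i=1, Z[2]=4)=1; Z[36]=1
i=37: outside box; Z[37]=1 scan→box=[37,38)

[38, 0, 4, 0, 2, 0, 0, 0, 1, 1, 0, 0, 0, 0, 1, 0, 0, 3, 0, 1, 0, 1, 0, 3, 0, 1, 1, 1, 0, 0, 0, 0, 0, 1, 3, 0, 1, 1]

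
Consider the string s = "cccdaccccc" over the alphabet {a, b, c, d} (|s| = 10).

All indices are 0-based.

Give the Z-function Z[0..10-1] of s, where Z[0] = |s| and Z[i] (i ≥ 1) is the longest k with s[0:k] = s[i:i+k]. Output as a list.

[10, 2, 1, 0, 0, 3, 3, 3, 2, 1]

Z[0]=10
i=1: fresh scan; Z[1]=2 grow→box=[1,3)
i=2: min(r-i=1, Z[1]=2)=1; Z[2]=1
i=3: fresh scan; Z[3]=0
i=4: fresh scan; Z[4]=0
i=5: fresh scan; Z[5]=3 grow→box=[5,8)
i=6: min(r-i=2, Z[1]=2)=2; Z[6]=3 grow→box=[6,9)
i=7: min(r-i=2, Z[1]=2)=2; Z[7]=3 grow→box=[7,10)
i=8: min(r-i=2, Z[1]=2)=2; Z[8]=2
i=9: min(r-i=1, Z[2]=1)=1; Z[9]=1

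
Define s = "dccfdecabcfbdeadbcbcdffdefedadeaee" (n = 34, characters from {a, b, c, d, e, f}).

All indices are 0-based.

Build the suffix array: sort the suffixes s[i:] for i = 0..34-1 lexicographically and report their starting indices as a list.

[7, 14, 28, 31, 16, 18, 8, 11, 6, 17, 1, 19, 9, 2, 27, 15, 0, 12, 29, 4, 23, 20, 33, 13, 30, 5, 26, 32, 24, 10, 3, 22, 25, 21]

rank | idx | suffix
   0 |   7 | abcfbdeadbcbcdffdefedadeaee
   1 |  14 | adbcbcdffdefedadeaee
   2 |  28 | adeaee
   3 |  31 | aee
   4 |  16 | bcbcdffdefedadeaee
   5 |  18 | bcdffdefedadeaee
   6 |   8 | bcfbdeadbcbcdffdefedadeaee
   7 |  11 | bdeadbcbcdffdefedadeaee
   8 |   6 | cabcfbdeadbcbcdffdefedadeaee
   9 |  17 | cbcdffdefedadeaee
  10 |   1 | ccfdecabcfbdeadbcbcdffdefedadeaee
  11 |  19 | cdffdefedadeaee
  12 |   9 | cfbdeadbcbcdffdefedadeaee
  13 |   2 | cfdecabcfbdeadbcbcdffdefedadeaee
  14 |  27 | dadeaee
  15 |  15 | dbcbcdffdefedadeaee
  16 |   0 | dccfdecabcfbdeadbcbcdffdefedadeaee
  17 |  12 | deadbcbcdffdefedadeaee
  18 |  29 | deaee
  19 |   4 | decabcfbdeadbcbcdffdefedadeaee
  20 |  23 | defedadeaee
  21 |  20 | dffdefedadeaee
  22 |  33 | e
  23 |  13 | eadbcbcdffdefedadeaee
  24 |  30 | eaee
  25 |   5 | ecabcfbdeadbcbcdffdefedadeaee
  26 |  26 | edadeaee
  27 |  32 | ee
  28 |  24 | efedadeaee
  29 |  10 | fbdeadbcbcdffdefedadeaee
  30 |   3 | fdecabcfbdeadbcbcdffdefedadeaee
  31 |  22 | fdefedadeaee
  32 |  25 | fedadeaee
  33 |  21 | ffdefedadeaee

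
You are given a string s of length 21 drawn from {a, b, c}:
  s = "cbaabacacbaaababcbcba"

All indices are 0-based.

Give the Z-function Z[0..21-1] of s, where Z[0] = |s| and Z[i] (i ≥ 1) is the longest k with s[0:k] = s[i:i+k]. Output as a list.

[21, 0, 0, 0, 0, 0, 1, 0, 4, 0, 0, 0, 0, 0, 0, 0, 2, 0, 3, 0, 0]

Z[0]=21
i=1: i≥r, start 0; Z[1]=0
i=2: i≥r, start 0; Z[2]=0
i=3: i≥r, start 0; Z[3]=0
i=4: i≥r, start 0; Z[4]=0
i=5: i≥r, start 0; Z[5]=0
i=6: i≥r, start 0; Z[6]=1 extend→box=[6,7)
i=7: i≥r, start 0; Z[7]=0
i=8: i≥r, start 0; Z[8]=4 extend→box=[8,12)
i=9: min(r-i=3, Z[1]=0)=0; Z[9]=0
i=10: min(r-i=2, Z[2]=0)=0; Z[10]=0
i=11: min(r-i=1, Z[3]=0)=0; Z[11]=0
i=12: i≥r, start 0; Z[12]=0
i=13: i≥r, start 0; Z[13]=0
i=14: i≥r, start 0; Z[14]=0
i=15: i≥r, start 0; Z[15]=0
i=16: i≥r, start 0; Z[16]=2 extend→box=[16,18)
i=17: min(r-i=1, Z[1]=0)=0; Z[17]=0
i=18: i≥r, start 0; Z[18]=3 extend→box=[18,21)
i=19: min(r-i=2, Z[1]=0)=0; Z[19]=0
i=20: min(r-i=1, Z[2]=0)=0; Z[20]=0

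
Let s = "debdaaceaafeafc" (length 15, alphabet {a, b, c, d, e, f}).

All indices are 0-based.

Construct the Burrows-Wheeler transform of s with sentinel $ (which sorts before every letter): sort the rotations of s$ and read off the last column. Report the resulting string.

rank  rotation          last
    0  $debdaaceaafeafc  c
    1  aaceaafeafc$debd  d
    2  aafeafc$debdaace  e
    3  aceaafeafc$debda  a
    4  afc$debdaaceaafe  e
    5  afeafc$debdaacea  a
    6  bdaaceaafeafc$de  e
    7  c$debdaaceaafeaf  f
    8  ceaafeafc$debdaa  a
    9  daaceaafeafc$deb  b
   10  debdaaceaafeafc$  $
   11  eaafeafc$debdaac  c
   12  eafc$debdaaceaaf  f
   13  ebdaaceaafeafc$d  d
   14  fc$debdaaceaafea  a
   15  feafc$debdaaceaa  a

cdeaeaefab$cfdaa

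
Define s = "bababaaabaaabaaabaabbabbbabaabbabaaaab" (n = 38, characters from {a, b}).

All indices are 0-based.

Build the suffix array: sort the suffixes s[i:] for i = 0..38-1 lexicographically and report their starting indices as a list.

rank | idx | suffix
   0 |  33 | aaaab
   1 |  34 | aaab
   2 |   5 | aaabaaabaaabaabbabbbabaabbabaaaab
   3 |   9 | aaabaaabaabbabbbabaabbabaaaab
   4 |  13 | aaabaabbabbbabaabbabaaaab
   5 |  35 | aab
   6 |   6 | aabaaabaaabaabbabbbabaabbabaaaab
   7 |  10 | aabaaabaabbabbbabaabbabaaaab
   8 |  14 | aabaabbabbbabaabbabaaaab
   9 |  27 | aabbabaaaab
  10 |  17 | aabbabbbabaabbabaaaab
  11 |  36 | ab
  12 |  31 | abaaaab
  13 |   3 | abaaabaaabaaabaabbabbbabaabbabaaaab
  14 |   7 | abaaabaaabaabbabbbabaabbabaaaab
  15 |  11 | abaaabaabbabbbabaabbabaaaab
  16 |  25 | abaabbabaaaab
  17 |  15 | abaabbabbbabaabbabaaaab
  18 |   1 | ababaaabaaabaaabaabbabbbabaabbabaaaab
  19 |  28 | abbabaaaab
  20 |  18 | abbabbbabaabbabaaaab
  21 |  21 | abbbabaabbabaaaab
  22 |  37 | b
  23 |  32 | baaaab
  24 |   4 | baaabaaabaaabaabbabbbabaabbabaaaab
  25 |   8 | baaabaaabaabbabbbabaabbabaaaab
  26 |  12 | baaabaabbabbbabaabbabaaaab
  27 |  26 | baabbabaaaab
  28 |  16 | baabbabbbabaabbabaaaab
  29 |  30 | babaaaab
  30 |   2 | babaaabaaabaaabaabbabbbabaabbabaaaab
  31 |  24 | babaabbabaaaab
  32 |   0 | bababaaabaaabaaabaabbabbbabaabbabaaaab
  33 |  20 | babbbabaabbabaaaab
  34 |  29 | bbabaaaab
  35 |  23 | bbabaabbabaaaab
  36 |  19 | bbabbbabaabbabaaaab
  37 |  22 | bbbabaabbabaaaab

[33, 34, 5, 9, 13, 35, 6, 10, 14, 27, 17, 36, 31, 3, 7, 11, 25, 15, 1, 28, 18, 21, 37, 32, 4, 8, 12, 26, 16, 30, 2, 24, 0, 20, 29, 23, 19, 22]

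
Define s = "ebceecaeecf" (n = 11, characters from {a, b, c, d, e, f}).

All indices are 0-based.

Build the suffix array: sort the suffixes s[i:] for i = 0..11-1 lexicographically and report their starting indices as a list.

rank→(start, suffix):
  0 → (6, 'aeecf')
  1 → (1, 'bceecaeecf')
  2 → (5, 'caeecf')
  3 → (2, 'ceecaeecf')
  4 → (9, 'cf')
  5 → (0, 'ebceecaeecf')
  6 → (4, 'ecaeecf')
  7 → (8, 'ecf')
  8 → (3, 'eecaeecf')
  9 → (7, 'eecf')
  10 → (10, 'f')

[6, 1, 5, 2, 9, 0, 4, 8, 3, 7, 10]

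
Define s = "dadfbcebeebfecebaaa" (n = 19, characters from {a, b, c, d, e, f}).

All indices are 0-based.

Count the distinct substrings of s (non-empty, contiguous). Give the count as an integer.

172

rank | idx | suffix
   0 |  18 | a
   1 |  17 | aa
   2 |  16 | aaa
   3 |   1 | adfbcebeebfecebaaa
   4 |  15 | baaa
   5 |   4 | bcebeebfecebaaa
   6 |   7 | beebfecebaaa
   7 |  10 | bfecebaaa
   8 |  13 | cebaaa
   9 |   5 | cebeebfecebaaa
  10 |   0 | dadfbcebeebfecebaaa
  11 |   2 | dfbcebeebfecebaaa
  12 |  14 | ebaaa
  13 |   6 | ebeebfecebaaa
  14 |   9 | ebfecebaaa
  15 |  12 | ecebaaa
  16 |   8 | eebfecebaaa
  17 |   3 | fbcebeebfecebaaa
  18 |  11 | fecebaaa

SA = [18, 17, 16, 1, 15, 4, 7, 10, 13, 5, 0, 2, 14, 6, 9, 12, 8, 3, 11]
[i] adj suffixes → lcp
  [1] 18/17 → 1 ('a')
  [2] 17/16 → 2 ('aa')
  [3] 16/1 → 1 ('a')
  [4] 1/15 → 0 ('')
  [5] 15/4 → 1 ('b')
  [6] 4/7 → 1 ('b')
  [7] 7/10 → 1 ('b')
  [8] 10/13 → 0 ('')
  [9] 13/5 → 3 ('ceb')
  [10] 5/0 → 0 ('')
  [11] 0/2 → 1 ('d')
  [12] 2/14 → 0 ('')
  [13] 14/6 → 2 ('eb')
  [14] 6/9 → 2 ('eb')
  [15] 9/12 → 1 ('e')
  [16] 12/8 → 1 ('e')
  [17] 8/3 → 0 ('')
  [18] 3/11 → 1 ('f')

n(n+1)/2 = 19·20/2 = 190
Σ LCP = 0 + 1 + 2 + 1 + 0 + 1 + 1 + 1 + 0 + 3 + 0 + 1 + 0 + 2 + 2 + 1 + 1 + 0 + 1 = 18
distinct = 190 − 18 = 172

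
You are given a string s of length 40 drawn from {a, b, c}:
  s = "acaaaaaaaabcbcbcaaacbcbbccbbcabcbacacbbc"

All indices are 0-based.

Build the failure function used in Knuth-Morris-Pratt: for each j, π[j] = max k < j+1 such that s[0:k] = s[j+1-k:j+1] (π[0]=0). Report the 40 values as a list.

π[0] = 0
j=1 s[j]='c': π[1]=0 (border '')
j=2 s[j]='a': π[2]=1 (border 'a')
j=3 s[j]='a': k: 1→0; π[3]=1 (border 'a')
j=4 s[j]='a': k: 1→0; π[4]=1 (border 'a')
j=5 s[j]='a': k: 1→0; π[5]=1 (border 'a')
j=6 s[j]='a': k: 1→0; π[6]=1 (border 'a')
j=7 s[j]='a': k: 1→0; π[7]=1 (border 'a')
j=8 s[j]='a': k: 1→0; π[8]=1 (border 'a')
j=9 s[j]='a': k: 1→0; π[9]=1 (border 'a')
j=10 s[j]='b': k: 1→0; π[10]=0 (border '')
j=11 s[j]='c': π[11]=0 (border '')
j=12 s[j]='b': π[12]=0 (border '')
j=13 s[j]='c': π[13]=0 (border '')
j=14 s[j]='b': π[14]=0 (border '')
j=15 s[j]='c': π[15]=0 (border '')
j=16 s[j]='a': π[16]=1 (border 'a')
j=17 s[j]='a': k: 1→0; π[17]=1 (border 'a')
j=18 s[j]='a': k: 1→0; π[18]=1 (border 'a')
j=19 s[j]='c': π[19]=2 (border 'ac')
j=20 s[j]='b': k: 2→0; π[20]=0 (border '')
j=21 s[j]='c': π[21]=0 (border '')
j=22 s[j]='b': π[22]=0 (border '')
j=23 s[j]='b': π[23]=0 (border '')
j=24 s[j]='c': π[24]=0 (border '')
j=25 s[j]='c': π[25]=0 (border '')
j=26 s[j]='b': π[26]=0 (border '')
j=27 s[j]='b': π[27]=0 (border '')
j=28 s[j]='c': π[28]=0 (border '')
j=29 s[j]='a': π[29]=1 (border 'a')
j=30 s[j]='b': k: 1→0; π[30]=0 (border '')
j=31 s[j]='c': π[31]=0 (border '')
j=32 s[j]='b': π[32]=0 (border '')
j=33 s[j]='a': π[33]=1 (border 'a')
j=34 s[j]='c': π[34]=2 (border 'ac')
j=35 s[j]='a': π[35]=3 (border 'aca')
j=36 s[j]='c': k: 3→1; π[36]=2 (border 'ac')
j=37 s[j]='b': k: 2→0; π[37]=0 (border '')
j=38 s[j]='b': π[38]=0 (border '')
j=39 s[j]='c': π[39]=0 (border '')

[0, 0, 1, 1, 1, 1, 1, 1, 1, 1, 0, 0, 0, 0, 0, 0, 1, 1, 1, 2, 0, 0, 0, 0, 0, 0, 0, 0, 0, 1, 0, 0, 0, 1, 2, 3, 2, 0, 0, 0]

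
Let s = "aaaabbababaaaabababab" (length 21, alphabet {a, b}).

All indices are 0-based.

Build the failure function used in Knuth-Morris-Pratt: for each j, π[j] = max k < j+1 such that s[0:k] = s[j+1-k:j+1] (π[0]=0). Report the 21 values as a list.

[0, 1, 2, 3, 0, 0, 1, 0, 1, 0, 1, 2, 3, 4, 5, 1, 0, 1, 0, 1, 0]

π[0] = 0
j=1 s[j]='a': π[1]=1 (border 'a')
j=2 s[j]='a': π[2]=2 (border 'aa')
j=3 s[j]='a': π[3]=3 (border 'aaa')
j=4 s[j]='b': k: 3→2→1→0; π[4]=0 (border '')
j=5 s[j]='b': π[5]=0 (border '')
j=6 s[j]='a': π[6]=1 (border 'a')
j=7 s[j]='b': k: 1→0; π[7]=0 (border '')
j=8 s[j]='a': π[8]=1 (border 'a')
j=9 s[j]='b': k: 1→0; π[9]=0 (border '')
j=10 s[j]='a': π[10]=1 (border 'a')
j=11 s[j]='a': π[11]=2 (border 'aa')
j=12 s[j]='a': π[12]=3 (border 'aaa')
j=13 s[j]='a': π[13]=4 (border 'aaaa')
j=14 s[j]='b': π[14]=5 (border 'aaaab')
j=15 s[j]='a': k: 5→0; π[15]=1 (border 'a')
j=16 s[j]='b': k: 1→0; π[16]=0 (border '')
j=17 s[j]='a': π[17]=1 (border 'a')
j=18 s[j]='b': k: 1→0; π[18]=0 (border '')
j=19 s[j]='a': π[19]=1 (border 'a')
j=20 s[j]='b': k: 1→0; π[20]=0 (border '')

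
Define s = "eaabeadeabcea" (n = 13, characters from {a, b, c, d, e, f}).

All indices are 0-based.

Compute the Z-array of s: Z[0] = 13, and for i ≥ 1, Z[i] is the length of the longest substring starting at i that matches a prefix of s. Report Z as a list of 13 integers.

Z[0]=13
i=1: i≥r, start 0; Z[1]=0
i=2: i≥r, start 0; Z[2]=0
i=3: i≥r, start 0; Z[3]=0
i=4: i≥r, start 0; Z[4]=2 scan→box=[4,6)
i=5: min(r-i=1, Z[1]=0)=0; Z[5]=0
i=6: i≥r, start 0; Z[6]=0
i=7: i≥r, start 0; Z[7]=2 scan→box=[7,9)
i=8: min(r-i=1, Z[1]=0)=0; Z[8]=0
i=9: i≥r, start 0; Z[9]=0
i=10: i≥r, start 0; Z[10]=0
i=11: i≥r, start 0; Z[11]=2 scan→box=[11,13)
i=12: min(r-i=1, Z[1]=0)=0; Z[12]=0

[13, 0, 0, 0, 2, 0, 0, 2, 0, 0, 0, 2, 0]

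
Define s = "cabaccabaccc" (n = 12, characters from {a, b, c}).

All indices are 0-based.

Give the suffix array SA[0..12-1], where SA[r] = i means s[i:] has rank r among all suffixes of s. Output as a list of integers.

rank | idx | suffix
   0 |   1 | abaccabaccc
   1 |   6 | abaccc
   2 |   3 | accabaccc
   3 |   8 | accc
   4 |   2 | baccabaccc
   5 |   7 | baccc
   6 |  11 | c
   7 |   0 | cabaccabaccc
   8 |   5 | cabaccc
   9 |  10 | cc
  10 |   4 | ccabaccc
  11 |   9 | ccc

[1, 6, 3, 8, 2, 7, 11, 0, 5, 10, 4, 9]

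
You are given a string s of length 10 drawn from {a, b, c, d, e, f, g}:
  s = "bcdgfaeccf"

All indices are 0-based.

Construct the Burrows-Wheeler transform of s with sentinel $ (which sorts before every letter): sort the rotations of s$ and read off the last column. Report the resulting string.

ff$ebccacgd

rank  rotation     last
    0  $bcdgfaeccf  f
    1  aeccf$bcdgf  f
    2  bcdgfaeccf$  $
    3  ccf$bcdgfae  e
    4  cdgfaeccf$b  b
    5  cf$bcdgfaec  c
    6  dgfaeccf$bc  c
    7  eccf$bcdgfa  a
    8  f$bcdgfaecc  c
    9  faeccf$bcdg  g
   10  gfaeccf$bcd  d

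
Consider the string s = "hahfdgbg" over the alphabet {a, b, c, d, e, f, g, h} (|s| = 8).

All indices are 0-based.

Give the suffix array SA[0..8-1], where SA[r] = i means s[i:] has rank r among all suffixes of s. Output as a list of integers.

[1, 6, 4, 3, 7, 5, 0, 2]

rank→(start, suffix):
  0 → (1, 'ahfdgbg')
  1 → (6, 'bg')
  2 → (4, 'dgbg')
  3 → (3, 'fdgbg')
  4 → (7, 'g')
  5 → (5, 'gbg')
  6 → (0, 'hahfdgbg')
  7 → (2, 'hfdgbg')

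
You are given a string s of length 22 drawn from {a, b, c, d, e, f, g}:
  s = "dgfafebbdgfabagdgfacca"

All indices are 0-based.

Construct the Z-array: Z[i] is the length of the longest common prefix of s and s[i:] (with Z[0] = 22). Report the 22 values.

Z[0]=22
i=1: outside box; Z[1]=0
i=2: outside box; Z[2]=0
i=3: outside box; Z[3]=0
i=4: outside box; Z[4]=0
i=5: outside box; Z[5]=0
i=6: outside box; Z[6]=0
i=7: outside box; Z[7]=0
i=8: outside box; Z[8]=4 extend→box=[8,12)
i=9: min(r-i=3, Z[1]=0)=0; Z[9]=0
i=10: min(r-i=2, Z[2]=0)=0; Z[10]=0
i=11: min(r-i=1, Z[3]=0)=0; Z[11]=0
i=12: outside box; Z[12]=0
i=13: outside box; Z[13]=0
i=14: outside box; Z[14]=0
i=15: outside box; Z[15]=4 extend→box=[15,19)
i=16: min(r-i=3, Z[1]=0)=0; Z[16]=0
i=17: min(r-i=2, Z[2]=0)=0; Z[17]=0
i=18: min(r-i=1, Z[3]=0)=0; Z[18]=0
i=19: outside box; Z[19]=0
i=20: outside box; Z[20]=0
i=21: outside box; Z[21]=0

[22, 0, 0, 0, 0, 0, 0, 0, 4, 0, 0, 0, 0, 0, 0, 4, 0, 0, 0, 0, 0, 0]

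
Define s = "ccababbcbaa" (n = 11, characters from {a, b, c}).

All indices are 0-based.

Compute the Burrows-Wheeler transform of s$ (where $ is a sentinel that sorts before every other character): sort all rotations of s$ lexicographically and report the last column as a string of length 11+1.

aabcbcaabcb$

rank  rotation      last
    0  $ccababbcbaa  a
    1  a$ccababbcba  a
    2  aa$ccababbcb  b
    3  ababbcbaa$cc  c
    4  abbcbaa$ccab  b
    5  baa$ccababbc  c
    6  babbcbaa$cca  a
    7  bbcbaa$ccaba  a
    8  bcbaa$ccabab  b
    9  cababbcbaa$c  c
   10  cbaa$ccababb  b
   11  ccababbcbaa$  $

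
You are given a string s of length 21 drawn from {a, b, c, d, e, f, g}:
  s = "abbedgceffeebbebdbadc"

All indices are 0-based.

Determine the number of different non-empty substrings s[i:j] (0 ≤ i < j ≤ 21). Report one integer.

213

sorted suffixes:
  #0 SA[0]=0  'abbedgceffeebbebdbadc'
  #1 SA[1]=18  'adc'
  #2 SA[2]=17  'badc'
  #3 SA[3]=12  'bbebdbadc'
  #4 SA[4]=1  'bbedgceffeebbebdbadc'
  #5 SA[5]=15  'bdbadc'
  #6 SA[6]=13  'bebdbadc'
  #7 SA[7]=2  'bedgceffeebbebdbadc'
  #8 SA[8]=20  'c'
  #9 SA[9]=6  'ceffeebbebdbadc'
  #10 SA[10]=16  'dbadc'
  #11 SA[11]=19  'dc'
  #12 SA[12]=4  'dgceffeebbebdbadc'
  #13 SA[13]=11  'ebbebdbadc'
  #14 SA[14]=14  'ebdbadc'
  #15 SA[15]=3  'edgceffeebbebdbadc'
  #16 SA[16]=10  'eebbebdbadc'
  #17 SA[17]=7  'effeebbebdbadc'
  #18 SA[18]=9  'feebbebdbadc'
  #19 SA[19]=8  'ffeebbebdbadc'
  #20 SA[20]=5  'gceffeebbebdbadc'

SA = [0, 18, 17, 12, 1, 15, 13, 2, 20, 6, 16, 19, 4, 11, 14, 3, 10, 7, 9, 8, 5]
rank  pair      lcp
   1  s[0:],s[18:]  1  'a'
   2  s[18:],s[17:]  0  ''
   3  s[17:],s[12:]  1  'b'
   4  s[12:],s[1:]  3  'bbe'
   5  s[1:],s[15:]  1  'b'
   6  s[15:],s[13:]  1  'b'
   7  s[13:],s[2:]  2  'be'
   8  s[2:],s[20:]  0  ''
   9  s[20:],s[6:]  1  'c'
  10  s[6:],s[16:]  0  ''
  11  s[16:],s[19:]  1  'd'
  12  s[19:],s[4:]  1  'd'
  13  s[4:],s[11:]  0  ''
  14  s[11:],s[14:]  2  'eb'
  15  s[14:],s[3:]  1  'e'
  16  s[3:],s[10:]  1  'e'
  17  s[10:],s[7:]  1  'e'
  18  s[7:],s[9:]  0  ''
  19  s[9:],s[8:]  1  'f'
  20  s[8:],s[5:]  0  ''

n(n+1)/2 = 21·22/2 = 231
Σ LCP = 0 + 1 + 0 + 1 + 3 + 1 + 1 + 2 + 0 + 1 + 0 + 1 + 1 + 0 + 2 + 1 + 1 + 1 + 0 + 1 + 0 = 18
distinct = 231 − 18 = 213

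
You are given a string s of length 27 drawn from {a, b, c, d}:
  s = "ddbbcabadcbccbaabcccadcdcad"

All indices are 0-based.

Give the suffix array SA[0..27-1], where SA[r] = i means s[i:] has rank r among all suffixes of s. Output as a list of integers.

sorted suffixes:
  #0 SA[0]=14  'aabcccadcdcad'
  #1 SA[1]=5  'abadcbccbaabcccadcdcad'
  #2 SA[2]=15  'abcccadcdcad'
  #3 SA[3]=25  'ad'
  #4 SA[4]=7  'adcbccbaabcccadcdcad'
  #5 SA[5]=20  'adcdcad'
  #6 SA[6]=13  'baabcccadcdcad'
  #7 SA[7]=6  'badcbccbaabcccadcdcad'
  #8 SA[8]=2  'bbcabadcbccbaabcccadcdcad'
  #9 SA[9]=3  'bcabadcbccbaabcccadcdcad'
  #10 SA[10]=10  'bccbaabcccadcdcad'
  #11 SA[11]=16  'bcccadcdcad'
  #12 SA[12]=4  'cabadcbccbaabcccadcdcad'
  #13 SA[13]=24  'cad'
  #14 SA[14]=19  'cadcdcad'
  #15 SA[15]=12  'cbaabcccadcdcad'
  #16 SA[16]=9  'cbccbaabcccadcdcad'
  #17 SA[17]=18  'ccadcdcad'
  #18 SA[18]=11  'ccbaabcccadcdcad'
  #19 SA[19]=17  'cccadcdcad'
  #20 SA[20]=22  'cdcad'
  #21 SA[21]=26  'd'
  #22 SA[22]=1  'dbbcabadcbccbaabcccadcdcad'
  #23 SA[23]=23  'dcad'
  #24 SA[24]=8  'dcbccbaabcccadcdcad'
  #25 SA[25]=21  'dcdcad'
  #26 SA[26]=0  'ddbbcabadcbccbaabcccadcdcad'

[14, 5, 15, 25, 7, 20, 13, 6, 2, 3, 10, 16, 4, 24, 19, 12, 9, 18, 11, 17, 22, 26, 1, 23, 8, 21, 0]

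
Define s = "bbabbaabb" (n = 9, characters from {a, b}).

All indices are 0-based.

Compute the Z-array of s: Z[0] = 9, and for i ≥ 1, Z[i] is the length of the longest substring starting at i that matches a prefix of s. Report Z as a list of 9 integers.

Z[0]=9
i=1: fresh scan; Z[1]=1 scan→box=[1,2)
i=2: fresh scan; Z[2]=0
i=3: fresh scan; Z[3]=3 scan→box=[3,6)
i=4: min(r-i=2, Z[1]=1)=1; Z[4]=1
i=5: min(r-i=1, Z[2]=0)=0; Z[5]=0
i=6: fresh scan; Z[6]=0
i=7: fresh scan; Z[7]=2 scan→box=[7,9)
i=8: min(r-i=1, Z[1]=1)=1; Z[8]=1

[9, 1, 0, 3, 1, 0, 0, 2, 1]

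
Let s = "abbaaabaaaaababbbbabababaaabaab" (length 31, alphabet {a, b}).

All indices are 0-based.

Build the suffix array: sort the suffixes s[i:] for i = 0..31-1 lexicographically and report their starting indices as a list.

[7, 8, 3, 24, 9, 28, 4, 25, 10, 29, 5, 22, 26, 20, 18, 11, 0, 13, 30, 6, 2, 23, 27, 21, 19, 17, 12, 1, 16, 15, 14]

rank | idx | suffix
   0 |   7 | aaaaababbbbabababaaabaab
   1 |   8 | aaaababbbbabababaaabaab
   2 |   3 | aaabaaaaababbbbabababaaabaab
   3 |  24 | aaabaab
   4 |   9 | aaababbbbabababaaabaab
   5 |  28 | aab
   6 |   4 | aabaaaaababbbbabababaaabaab
   7 |  25 | aabaab
   8 |  10 | aababbbbabababaaabaab
   9 |  29 | ab
  10 |   5 | abaaaaababbbbabababaaabaab
  11 |  22 | abaaabaab
  12 |  26 | abaab
  13 |  20 | ababaaabaab
  14 |  18 | abababaaabaab
  15 |  11 | ababbbbabababaaabaab
  16 |   0 | abbaaabaaaaababbbbabababaaabaab
  17 |  13 | abbbbabababaaabaab
  18 |  30 | b
  19 |   6 | baaaaababbbbabababaaabaab
  20 |   2 | baaabaaaaababbbbabababaaabaab
  21 |  23 | baaabaab
  22 |  27 | baab
  23 |  21 | babaaabaab
  24 |  19 | bababaaabaab
  25 |  17 | babababaaabaab
  26 |  12 | babbbbabababaaabaab
  27 |   1 | bbaaabaaaaababbbbabababaaabaab
  28 |  16 | bbabababaaabaab
  29 |  15 | bbbabababaaabaab
  30 |  14 | bbbbabababaaabaab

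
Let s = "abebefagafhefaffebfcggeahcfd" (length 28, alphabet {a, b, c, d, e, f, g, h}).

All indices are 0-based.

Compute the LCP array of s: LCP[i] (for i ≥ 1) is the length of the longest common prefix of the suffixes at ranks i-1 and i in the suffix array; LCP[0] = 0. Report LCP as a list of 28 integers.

[0, 1, 2, 1, 1, 0, 2, 1, 0, 1, 0, 0, 1, 2, 1, 3, 0, 2, 1, 1, 1, 1, 1, 0, 1, 1, 0, 1]

sorted suffixes:
  #0 SA[0]=0  'abebefagafhefaffebfcggeahcfd'
  #1 SA[1]=13  'affebfcggeahcfd'
  #2 SA[2]=8  'afhefaffebfcggeahcfd'
  #3 SA[3]=6  'agafhefaffebfcggeahcfd'
  #4 SA[4]=23  'ahcfd'
  #5 SA[5]=1  'bebefagafhefaffebfcggeahcfd'
  #6 SA[6]=3  'befagafhefaffebfcggeahcfd'
  #7 SA[7]=17  'bfcggeahcfd'
  #8 SA[8]=25  'cfd'
  #9 SA[9]=19  'cggeahcfd'
  #10 SA[10]=27  'd'
  #11 SA[11]=22  'eahcfd'
  #12 SA[12]=2  'ebefagafhefaffebfcggeahcfd'
  #13 SA[13]=16  'ebfcggeahcfd'
  #14 SA[14]=11  'efaffebfcggeahcfd'
  #15 SA[15]=4  'efagafhefaffebfcggeahcfd'
  #16 SA[16]=12  'faffebfcggeahcfd'
  #17 SA[17]=5  'fagafhefaffebfcggeahcfd'
  #18 SA[18]=18  'fcggeahcfd'
  #19 SA[19]=26  'fd'
  #20 SA[20]=15  'febfcggeahcfd'
  #21 SA[21]=14  'ffebfcggeahcfd'
  #22 SA[22]=9  'fhefaffebfcggeahcfd'
  #23 SA[23]=7  'gafhefaffebfcggeahcfd'
  #24 SA[24]=21  'geahcfd'
  #25 SA[25]=20  'ggeahcfd'
  #26 SA[26]=24  'hcfd'
  #27 SA[27]=10  'hefaffebfcggeahcfd'

SA = [0, 13, 8, 6, 23, 1, 3, 17, 25, 19, 27, 22, 2, 16, 11, 4, 12, 5, 18, 26, 15, 14, 9, 7, 21, 20, 24, 10]
rank  pair      lcp
   1  s[0:],s[13:]  1  'a'
   2  s[13:],s[8:]  2  'af'
   3  s[8:],s[6:]  1  'a'
   4  s[6:],s[23:]  1  'a'
   5  s[23:],s[1:]  0  ''
   6  s[1:],s[3:]  2  'be'
   7  s[3:],s[17:]  1  'b'
   8  s[17:],s[25:]  0  ''
   9  s[25:],s[19:]  1  'c'
  10  s[19:],s[27:]  0  ''
  11  s[27:],s[22:]  0  ''
  12  s[22:],s[2:]  1  'e'
  13  s[2:],s[16:]  2  'eb'
  14  s[16:],s[11:]  1  'e'
  15  s[11:],s[4:]  3  'efa'
  16  s[4:],s[12:]  0  ''
  17  s[12:],s[5:]  2  'fa'
  18  s[5:],s[18:]  1  'f'
  19  s[18:],s[26:]  1  'f'
  20  s[26:],s[15:]  1  'f'
  21  s[15:],s[14:]  1  'f'
  22  s[14:],s[9:]  1  'f'
  23  s[9:],s[7:]  0  ''
  24  s[7:],s[21:]  1  'g'
  25  s[21:],s[20:]  1  'g'
  26  s[20:],s[24:]  0  ''
  27  s[24:],s[10:]  1  'h'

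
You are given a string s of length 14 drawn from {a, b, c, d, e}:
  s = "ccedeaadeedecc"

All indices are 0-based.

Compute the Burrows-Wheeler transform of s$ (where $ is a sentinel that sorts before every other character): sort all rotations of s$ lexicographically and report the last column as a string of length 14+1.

rank  rotation         last
    0  $ccedeaadeedecc  c
    1  aadeedecc$ccede  e
    2  adeedecc$ccedea  a
    3  c$ccedeaadeedec  c
    4  cc$ccedeaadeede  e
    5  ccedeaadeedecc$  $
    6  cedeaadeedecc$c  c
    7  deaadeedecc$cce  e
    8  decc$ccedeaadee  e
    9  deedecc$ccedeaa  a
   10  eaadeedecc$cced  d
   11  ecc$ccedeaadeed  d
   12  edeaadeedecc$cc  c
   13  edecc$ccedeaade  e
   14  eedecc$ccedeaad  d

ceace$ceeaddced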